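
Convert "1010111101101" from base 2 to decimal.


Input: "1010111101101" in base 2
Positional expansion:
  Digit '1' (value 1) x 2^12 = 4096
  Digit '0' (value 0) x 2^11 = 0
  Digit '1' (value 1) x 2^10 = 1024
  Digit '0' (value 0) x 2^9 = 0
  Digit '1' (value 1) x 2^8 = 256
  Digit '1' (value 1) x 2^7 = 128
  Digit '1' (value 1) x 2^6 = 64
  Digit '1' (value 1) x 2^5 = 32
  Digit '0' (value 0) x 2^4 = 0
  Digit '1' (value 1) x 2^3 = 8
  Digit '1' (value 1) x 2^2 = 4
  Digit '0' (value 0) x 2^1 = 0
  Digit '1' (value 1) x 2^0 = 1
Sum = 5613

5613


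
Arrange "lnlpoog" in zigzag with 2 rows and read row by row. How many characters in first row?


Zigzag "lnlpoog" into 2 rows:
Placing characters:
  'l' => row 0
  'n' => row 1
  'l' => row 0
  'p' => row 1
  'o' => row 0
  'o' => row 1
  'g' => row 0
Rows:
  Row 0: "llog"
  Row 1: "npo"
First row length: 4

4


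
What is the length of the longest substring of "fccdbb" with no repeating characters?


Input: "fccdbb"
Sliding window (track last position of each char):
  Position 0 ('f'): window [0,0] length 1 -- new best
  Position 1 ('c'): window [0,1] length 2 -- new best
  Position 2 ('c'): repeat (last at 1), move window start to 2
  Position 2 ('c'): window [2,2] length 1
  Position 3 ('d'): window [2,3] length 2
  Position 4 ('b'): window [2,4] length 3 -- new best
  Position 5 ('b'): repeat (last at 4), move window start to 5
  Position 5 ('b'): window [5,5] length 1
Longest substring with no repeats: "cdb" with length 3

3


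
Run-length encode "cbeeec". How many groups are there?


Input: cbeeec
Scanning for consecutive runs:
  Group 1: 'c' x 1 (positions 0-0)
  Group 2: 'b' x 1 (positions 1-1)
  Group 3: 'e' x 3 (positions 2-4)
  Group 4: 'c' x 1 (positions 5-5)
Total groups: 4

4


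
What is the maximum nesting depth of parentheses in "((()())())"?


Input: "((()())())"
Tracking depth:
  Position 0 '(': depth becomes 1
  Position 1 '(': depth becomes 2
  Position 2 '(': depth becomes 3
  Position 3 ')': depth becomes 2
  Position 4 '(': depth becomes 3
  Position 5 ')': depth becomes 2
  Position 6 ')': depth becomes 1
  Position 7 '(': depth becomes 2
  Position 8 ')': depth becomes 1
  Position 9 ')': depth becomes 0
Maximum depth reached: 3

3


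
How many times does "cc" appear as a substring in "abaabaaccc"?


Searching for "cc" in "abaabaaccc"
Scanning each position:
  Position 0: "ab" => no
  Position 1: "ba" => no
  Position 2: "aa" => no
  Position 3: "ab" => no
  Position 4: "ba" => no
  Position 5: "aa" => no
  Position 6: "ac" => no
  Position 7: "cc" => MATCH
  Position 8: "cc" => MATCH
Total occurrences: 2

2


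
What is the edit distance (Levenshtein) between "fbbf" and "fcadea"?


Computing edit distance: "fbbf" -> "fcadea"
DP table:
           f    c    a    d    e    a
      0    1    2    3    4    5    6
  f   1    0    1    2    3    4    5
  b   2    1    1    2    3    4    5
  b   3    2    2    2    3    4    5
  f   4    3    3    3    3    4    5
Edit distance = dp[4][6] = 5

5


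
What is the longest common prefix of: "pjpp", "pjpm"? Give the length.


Words: pjpp, pjpm
  Position 0: all 'p' => match
  Position 1: all 'j' => match
  Position 2: all 'p' => match
  Position 3: ('p', 'm') => mismatch, stop
LCP = "pjp" (length 3)

3


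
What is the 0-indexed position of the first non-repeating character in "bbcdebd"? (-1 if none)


Input: bbcdebd
Character frequencies:
  'b': 3
  'c': 1
  'd': 2
  'e': 1
Scanning left to right for freq == 1:
  Position 0 ('b'): freq=3, skip
  Position 1 ('b'): freq=3, skip
  Position 2 ('c'): unique! => answer = 2

2


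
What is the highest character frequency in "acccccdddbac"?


Input: acccccdddbac
Character counts:
  'a': 2
  'b': 1
  'c': 6
  'd': 3
Maximum frequency: 6

6


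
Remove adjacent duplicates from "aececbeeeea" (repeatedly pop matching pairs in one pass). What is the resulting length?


Input: aececbeeeea
Stack-based adjacent duplicate removal:
  Read 'a': push. Stack: a
  Read 'e': push. Stack: ae
  Read 'c': push. Stack: aec
  Read 'e': push. Stack: aece
  Read 'c': push. Stack: aecec
  Read 'b': push. Stack: aececb
  Read 'e': push. Stack: aececbe
  Read 'e': matches stack top 'e' => pop. Stack: aececb
  Read 'e': push. Stack: aececbe
  Read 'e': matches stack top 'e' => pop. Stack: aececb
  Read 'a': push. Stack: aececba
Final stack: "aececba" (length 7)

7


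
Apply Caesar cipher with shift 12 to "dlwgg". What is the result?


Caesar cipher: shift "dlwgg" by 12
  'd' (pos 3) + 12 = pos 15 = 'p'
  'l' (pos 11) + 12 = pos 23 = 'x'
  'w' (pos 22) + 12 = pos 8 = 'i'
  'g' (pos 6) + 12 = pos 18 = 's'
  'g' (pos 6) + 12 = pos 18 = 's'
Result: pxiss

pxiss


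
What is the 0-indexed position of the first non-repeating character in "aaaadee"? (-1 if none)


Input: aaaadee
Character frequencies:
  'a': 4
  'd': 1
  'e': 2
Scanning left to right for freq == 1:
  Position 0 ('a'): freq=4, skip
  Position 1 ('a'): freq=4, skip
  Position 2 ('a'): freq=4, skip
  Position 3 ('a'): freq=4, skip
  Position 4 ('d'): unique! => answer = 4

4


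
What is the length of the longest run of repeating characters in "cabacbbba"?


Input: "cabacbbba"
Scanning for longest run:
  Position 1 ('a'): new char, reset run to 1
  Position 2 ('b'): new char, reset run to 1
  Position 3 ('a'): new char, reset run to 1
  Position 4 ('c'): new char, reset run to 1
  Position 5 ('b'): new char, reset run to 1
  Position 6 ('b'): continues run of 'b', length=2
  Position 7 ('b'): continues run of 'b', length=3
  Position 8 ('a'): new char, reset run to 1
Longest run: 'b' with length 3

3


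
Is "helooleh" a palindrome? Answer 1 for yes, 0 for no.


Input: helooleh
Reversed: helooleh
  Compare pos 0 ('h') with pos 7 ('h'): match
  Compare pos 1 ('e') with pos 6 ('e'): match
  Compare pos 2 ('l') with pos 5 ('l'): match
  Compare pos 3 ('o') with pos 4 ('o'): match
Result: palindrome

1


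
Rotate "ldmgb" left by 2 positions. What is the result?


Input: "ldmgb", rotate left by 2
First 2 characters: "ld"
Remaining characters: "mgb"
Concatenate remaining + first: "mgb" + "ld" = "mgbld"

mgbld


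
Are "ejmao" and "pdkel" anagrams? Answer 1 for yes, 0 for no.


Strings: "ejmao", "pdkel"
Sorted first:  aejmo
Sorted second: deklp
Differ at position 0: 'a' vs 'd' => not anagrams

0


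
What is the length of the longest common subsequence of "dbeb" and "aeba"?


LCS of "dbeb" and "aeba"
DP table:
           a    e    b    a
      0    0    0    0    0
  d   0    0    0    0    0
  b   0    0    0    1    1
  e   0    0    1    1    1
  b   0    0    1    2    2
LCS length = dp[4][4] = 2

2


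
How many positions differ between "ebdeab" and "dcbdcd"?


Comparing "ebdeab" and "dcbdcd" position by position:
  Position 0: 'e' vs 'd' => DIFFER
  Position 1: 'b' vs 'c' => DIFFER
  Position 2: 'd' vs 'b' => DIFFER
  Position 3: 'e' vs 'd' => DIFFER
  Position 4: 'a' vs 'c' => DIFFER
  Position 5: 'b' vs 'd' => DIFFER
Positions that differ: 6

6


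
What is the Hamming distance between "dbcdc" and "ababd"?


Comparing "dbcdc" and "ababd" position by position:
  Position 0: 'd' vs 'a' => differ
  Position 1: 'b' vs 'b' => same
  Position 2: 'c' vs 'a' => differ
  Position 3: 'd' vs 'b' => differ
  Position 4: 'c' vs 'd' => differ
Total differences (Hamming distance): 4

4


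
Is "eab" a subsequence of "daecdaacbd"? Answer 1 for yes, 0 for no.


Check if "eab" is a subsequence of "daecdaacbd"
Greedy scan:
  Position 0 ('d'): no match needed
  Position 1 ('a'): no match needed
  Position 2 ('e'): matches sub[0] = 'e'
  Position 3 ('c'): no match needed
  Position 4 ('d'): no match needed
  Position 5 ('a'): matches sub[1] = 'a'
  Position 6 ('a'): no match needed
  Position 7 ('c'): no match needed
  Position 8 ('b'): matches sub[2] = 'b'
  Position 9 ('d'): no match needed
All 3 characters matched => is a subsequence

1


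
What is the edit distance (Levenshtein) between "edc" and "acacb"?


Computing edit distance: "edc" -> "acacb"
DP table:
           a    c    a    c    b
      0    1    2    3    4    5
  e   1    1    2    3    4    5
  d   2    2    2    3    4    5
  c   3    3    2    3    3    4
Edit distance = dp[3][5] = 4

4


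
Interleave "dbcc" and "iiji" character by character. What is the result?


Interleaving "dbcc" and "iiji":
  Position 0: 'd' from first, 'i' from second => "di"
  Position 1: 'b' from first, 'i' from second => "bi"
  Position 2: 'c' from first, 'j' from second => "cj"
  Position 3: 'c' from first, 'i' from second => "ci"
Result: dibicjci

dibicjci


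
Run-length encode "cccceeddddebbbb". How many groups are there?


Input: cccceeddddebbbb
Scanning for consecutive runs:
  Group 1: 'c' x 4 (positions 0-3)
  Group 2: 'e' x 2 (positions 4-5)
  Group 3: 'd' x 4 (positions 6-9)
  Group 4: 'e' x 1 (positions 10-10)
  Group 5: 'b' x 4 (positions 11-14)
Total groups: 5

5


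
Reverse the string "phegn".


Input: phegn
Reading characters right to left:
  Position 4: 'n'
  Position 3: 'g'
  Position 2: 'e'
  Position 1: 'h'
  Position 0: 'p'
Reversed: ngehp

ngehp


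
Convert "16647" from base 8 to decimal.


Input: "16647" in base 8
Positional expansion:
  Digit '1' (value 1) x 8^4 = 4096
  Digit '6' (value 6) x 8^3 = 3072
  Digit '6' (value 6) x 8^2 = 384
  Digit '4' (value 4) x 8^1 = 32
  Digit '7' (value 7) x 8^0 = 7
Sum = 7591

7591


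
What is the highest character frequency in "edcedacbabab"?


Input: edcedacbabab
Character counts:
  'a': 3
  'b': 3
  'c': 2
  'd': 2
  'e': 2
Maximum frequency: 3

3


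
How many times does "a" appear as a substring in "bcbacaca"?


Searching for "a" in "bcbacaca"
Scanning each position:
  Position 0: "b" => no
  Position 1: "c" => no
  Position 2: "b" => no
  Position 3: "a" => MATCH
  Position 4: "c" => no
  Position 5: "a" => MATCH
  Position 6: "c" => no
  Position 7: "a" => MATCH
Total occurrences: 3

3


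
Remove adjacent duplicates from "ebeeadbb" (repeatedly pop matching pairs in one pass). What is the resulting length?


Input: ebeeadbb
Stack-based adjacent duplicate removal:
  Read 'e': push. Stack: e
  Read 'b': push. Stack: eb
  Read 'e': push. Stack: ebe
  Read 'e': matches stack top 'e' => pop. Stack: eb
  Read 'a': push. Stack: eba
  Read 'd': push. Stack: ebad
  Read 'b': push. Stack: ebadb
  Read 'b': matches stack top 'b' => pop. Stack: ebad
Final stack: "ebad" (length 4)

4


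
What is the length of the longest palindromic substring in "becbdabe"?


Input: "becbdabe"
Checking substrings for palindromes:
  No multi-char palindromic substrings found
Longest palindromic substring: "b" with length 1

1


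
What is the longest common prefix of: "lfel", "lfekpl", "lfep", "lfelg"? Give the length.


Words: lfel, lfekpl, lfep, lfelg
  Position 0: all 'l' => match
  Position 1: all 'f' => match
  Position 2: all 'e' => match
  Position 3: ('l', 'k', 'p', 'l') => mismatch, stop
LCP = "lfe" (length 3)

3


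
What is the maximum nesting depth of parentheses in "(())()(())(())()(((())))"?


Input: "(())()(())(())()(((())))"
Tracking depth:
  Position 0 '(': depth becomes 1
  Position 1 '(': depth becomes 2
  Position 2 ')': depth becomes 1
  Position 3 ')': depth becomes 0
  Position 4 '(': depth becomes 1
  Position 5 ')': depth becomes 0
  Position 6 '(': depth becomes 1
  Position 7 '(': depth becomes 2
  Position 8 ')': depth becomes 1
  Position 9 ')': depth becomes 0
  Position 10 '(': depth becomes 1
  Position 11 '(': depth becomes 2
  Position 12 ')': depth becomes 1
  Position 13 ')': depth becomes 0
  Position 14 '(': depth becomes 1
  Position 15 ')': depth becomes 0
  Position 16 '(': depth becomes 1
  Position 17 '(': depth becomes 2
  Position 18 '(': depth becomes 3
  Position 19 '(': depth becomes 4
  Position 20 ')': depth becomes 3
  Position 21 ')': depth becomes 2
  Position 22 ')': depth becomes 1
  Position 23 ')': depth becomes 0
Maximum depth reached: 4

4


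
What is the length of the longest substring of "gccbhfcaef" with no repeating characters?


Input: "gccbhfcaef"
Sliding window (track last position of each char):
  Position 0 ('g'): window [0,0] length 1 -- new best
  Position 1 ('c'): window [0,1] length 2 -- new best
  Position 2 ('c'): repeat (last at 1), move window start to 2
  Position 2 ('c'): window [2,2] length 1
  Position 3 ('b'): window [2,3] length 2
  Position 4 ('h'): window [2,4] length 3 -- new best
  Position 5 ('f'): window [2,5] length 4 -- new best
  Position 6 ('c'): repeat (last at 2), move window start to 3
  Position 6 ('c'): window [3,6] length 4
  Position 7 ('a'): window [3,7] length 5 -- new best
  Position 8 ('e'): window [3,8] length 6 -- new best
  Position 9 ('f'): repeat (last at 5), move window start to 6
  Position 9 ('f'): window [6,9] length 4
Longest substring with no repeats: "bhfcae" with length 6

6


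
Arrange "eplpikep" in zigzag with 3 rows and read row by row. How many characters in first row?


Zigzag "eplpikep" into 3 rows:
Placing characters:
  'e' => row 0
  'p' => row 1
  'l' => row 2
  'p' => row 1
  'i' => row 0
  'k' => row 1
  'e' => row 2
  'p' => row 1
Rows:
  Row 0: "ei"
  Row 1: "ppkp"
  Row 2: "le"
First row length: 2

2


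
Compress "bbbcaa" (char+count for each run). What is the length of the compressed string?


Input: bbbcaa
Runs:
  'b' x 3 => "b3"
  'c' x 1 => "c1"
  'a' x 2 => "a2"
Compressed: "b3c1a2"
Compressed length: 6

6


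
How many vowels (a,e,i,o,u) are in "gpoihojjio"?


Input: gpoihojjio
Checking each character:
  'g' at position 0: consonant
  'p' at position 1: consonant
  'o' at position 2: vowel (running total: 1)
  'i' at position 3: vowel (running total: 2)
  'h' at position 4: consonant
  'o' at position 5: vowel (running total: 3)
  'j' at position 6: consonant
  'j' at position 7: consonant
  'i' at position 8: vowel (running total: 4)
  'o' at position 9: vowel (running total: 5)
Total vowels: 5

5


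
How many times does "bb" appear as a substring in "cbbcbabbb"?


Searching for "bb" in "cbbcbabbb"
Scanning each position:
  Position 0: "cb" => no
  Position 1: "bb" => MATCH
  Position 2: "bc" => no
  Position 3: "cb" => no
  Position 4: "ba" => no
  Position 5: "ab" => no
  Position 6: "bb" => MATCH
  Position 7: "bb" => MATCH
Total occurrences: 3

3


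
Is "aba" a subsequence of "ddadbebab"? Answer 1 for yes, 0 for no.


Check if "aba" is a subsequence of "ddadbebab"
Greedy scan:
  Position 0 ('d'): no match needed
  Position 1 ('d'): no match needed
  Position 2 ('a'): matches sub[0] = 'a'
  Position 3 ('d'): no match needed
  Position 4 ('b'): matches sub[1] = 'b'
  Position 5 ('e'): no match needed
  Position 6 ('b'): no match needed
  Position 7 ('a'): matches sub[2] = 'a'
  Position 8 ('b'): no match needed
All 3 characters matched => is a subsequence

1


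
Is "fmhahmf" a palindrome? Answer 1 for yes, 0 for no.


Input: fmhahmf
Reversed: fmhahmf
  Compare pos 0 ('f') with pos 6 ('f'): match
  Compare pos 1 ('m') with pos 5 ('m'): match
  Compare pos 2 ('h') with pos 4 ('h'): match
Result: palindrome

1


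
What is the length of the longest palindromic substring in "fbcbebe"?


Input: "fbcbebe"
Checking substrings for palindromes:
  [1:4] "bcb" (len 3) => palindrome
  [3:6] "beb" (len 3) => palindrome
  [4:7] "ebe" (len 3) => palindrome
Longest palindromic substring: "bcb" with length 3

3


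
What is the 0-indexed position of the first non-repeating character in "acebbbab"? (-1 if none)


Input: acebbbab
Character frequencies:
  'a': 2
  'b': 4
  'c': 1
  'e': 1
Scanning left to right for freq == 1:
  Position 0 ('a'): freq=2, skip
  Position 1 ('c'): unique! => answer = 1

1


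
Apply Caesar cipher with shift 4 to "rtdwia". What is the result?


Caesar cipher: shift "rtdwia" by 4
  'r' (pos 17) + 4 = pos 21 = 'v'
  't' (pos 19) + 4 = pos 23 = 'x'
  'd' (pos 3) + 4 = pos 7 = 'h'
  'w' (pos 22) + 4 = pos 0 = 'a'
  'i' (pos 8) + 4 = pos 12 = 'm'
  'a' (pos 0) + 4 = pos 4 = 'e'
Result: vxhame

vxhame


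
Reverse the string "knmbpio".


Input: knmbpio
Reading characters right to left:
  Position 6: 'o'
  Position 5: 'i'
  Position 4: 'p'
  Position 3: 'b'
  Position 2: 'm'
  Position 1: 'n'
  Position 0: 'k'
Reversed: oipbmnk

oipbmnk


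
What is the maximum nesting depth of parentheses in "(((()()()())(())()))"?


Input: "(((()()()())(())()))"
Tracking depth:
  Position 0 '(': depth becomes 1
  Position 1 '(': depth becomes 2
  Position 2 '(': depth becomes 3
  Position 3 '(': depth becomes 4
  Position 4 ')': depth becomes 3
  Position 5 '(': depth becomes 4
  Position 6 ')': depth becomes 3
  Position 7 '(': depth becomes 4
  Position 8 ')': depth becomes 3
  Position 9 '(': depth becomes 4
  Position 10 ')': depth becomes 3
  Position 11 ')': depth becomes 2
  Position 12 '(': depth becomes 3
  Position 13 '(': depth becomes 4
  Position 14 ')': depth becomes 3
  Position 15 ')': depth becomes 2
  Position 16 '(': depth becomes 3
  Position 17 ')': depth becomes 2
  Position 18 ')': depth becomes 1
  Position 19 ')': depth becomes 0
Maximum depth reached: 4

4


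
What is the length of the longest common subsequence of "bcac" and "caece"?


LCS of "bcac" and "caece"
DP table:
           c    a    e    c    e
      0    0    0    0    0    0
  b   0    0    0    0    0    0
  c   0    1    1    1    1    1
  a   0    1    2    2    2    2
  c   0    1    2    2    3    3
LCS length = dp[4][5] = 3

3


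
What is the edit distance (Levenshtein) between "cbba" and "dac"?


Computing edit distance: "cbba" -> "dac"
DP table:
           d    a    c
      0    1    2    3
  c   1    1    2    2
  b   2    2    2    3
  b   3    3    3    3
  a   4    4    3    4
Edit distance = dp[4][3] = 4

4


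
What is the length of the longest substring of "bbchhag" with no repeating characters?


Input: "bbchhag"
Sliding window (track last position of each char):
  Position 0 ('b'): window [0,0] length 1 -- new best
  Position 1 ('b'): repeat (last at 0), move window start to 1
  Position 1 ('b'): window [1,1] length 1
  Position 2 ('c'): window [1,2] length 2 -- new best
  Position 3 ('h'): window [1,3] length 3 -- new best
  Position 4 ('h'): repeat (last at 3), move window start to 4
  Position 4 ('h'): window [4,4] length 1
  Position 5 ('a'): window [4,5] length 2
  Position 6 ('g'): window [4,6] length 3
Longest substring with no repeats: "bch" with length 3

3


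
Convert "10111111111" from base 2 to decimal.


Input: "10111111111" in base 2
Positional expansion:
  Digit '1' (value 1) x 2^10 = 1024
  Digit '0' (value 0) x 2^9 = 0
  Digit '1' (value 1) x 2^8 = 256
  Digit '1' (value 1) x 2^7 = 128
  Digit '1' (value 1) x 2^6 = 64
  Digit '1' (value 1) x 2^5 = 32
  Digit '1' (value 1) x 2^4 = 16
  Digit '1' (value 1) x 2^3 = 8
  Digit '1' (value 1) x 2^2 = 4
  Digit '1' (value 1) x 2^1 = 2
  Digit '1' (value 1) x 2^0 = 1
Sum = 1535

1535


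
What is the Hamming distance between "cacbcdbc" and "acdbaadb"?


Comparing "cacbcdbc" and "acdbaadb" position by position:
  Position 0: 'c' vs 'a' => differ
  Position 1: 'a' vs 'c' => differ
  Position 2: 'c' vs 'd' => differ
  Position 3: 'b' vs 'b' => same
  Position 4: 'c' vs 'a' => differ
  Position 5: 'd' vs 'a' => differ
  Position 6: 'b' vs 'd' => differ
  Position 7: 'c' vs 'b' => differ
Total differences (Hamming distance): 7

7


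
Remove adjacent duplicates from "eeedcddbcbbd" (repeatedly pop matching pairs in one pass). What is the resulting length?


Input: eeedcddbcbbd
Stack-based adjacent duplicate removal:
  Read 'e': push. Stack: e
  Read 'e': matches stack top 'e' => pop. Stack: (empty)
  Read 'e': push. Stack: e
  Read 'd': push. Stack: ed
  Read 'c': push. Stack: edc
  Read 'd': push. Stack: edcd
  Read 'd': matches stack top 'd' => pop. Stack: edc
  Read 'b': push. Stack: edcb
  Read 'c': push. Stack: edcbc
  Read 'b': push. Stack: edcbcb
  Read 'b': matches stack top 'b' => pop. Stack: edcbc
  Read 'd': push. Stack: edcbcd
Final stack: "edcbcd" (length 6)

6


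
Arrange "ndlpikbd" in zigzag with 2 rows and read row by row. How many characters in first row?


Zigzag "ndlpikbd" into 2 rows:
Placing characters:
  'n' => row 0
  'd' => row 1
  'l' => row 0
  'p' => row 1
  'i' => row 0
  'k' => row 1
  'b' => row 0
  'd' => row 1
Rows:
  Row 0: "nlib"
  Row 1: "dpkd"
First row length: 4

4


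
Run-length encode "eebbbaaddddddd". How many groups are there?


Input: eebbbaaddddddd
Scanning for consecutive runs:
  Group 1: 'e' x 2 (positions 0-1)
  Group 2: 'b' x 3 (positions 2-4)
  Group 3: 'a' x 2 (positions 5-6)
  Group 4: 'd' x 7 (positions 7-13)
Total groups: 4

4


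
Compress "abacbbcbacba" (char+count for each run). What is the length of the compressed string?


Input: abacbbcbacba
Runs:
  'a' x 1 => "a1"
  'b' x 1 => "b1"
  'a' x 1 => "a1"
  'c' x 1 => "c1"
  'b' x 2 => "b2"
  'c' x 1 => "c1"
  'b' x 1 => "b1"
  'a' x 1 => "a1"
  'c' x 1 => "c1"
  'b' x 1 => "b1"
  'a' x 1 => "a1"
Compressed: "a1b1a1c1b2c1b1a1c1b1a1"
Compressed length: 22

22


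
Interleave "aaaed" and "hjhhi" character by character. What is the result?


Interleaving "aaaed" and "hjhhi":
  Position 0: 'a' from first, 'h' from second => "ah"
  Position 1: 'a' from first, 'j' from second => "aj"
  Position 2: 'a' from first, 'h' from second => "ah"
  Position 3: 'e' from first, 'h' from second => "eh"
  Position 4: 'd' from first, 'i' from second => "di"
Result: ahajahehdi

ahajahehdi


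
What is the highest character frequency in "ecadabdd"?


Input: ecadabdd
Character counts:
  'a': 2
  'b': 1
  'c': 1
  'd': 3
  'e': 1
Maximum frequency: 3

3


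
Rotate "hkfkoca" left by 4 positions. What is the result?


Input: "hkfkoca", rotate left by 4
First 4 characters: "hkfk"
Remaining characters: "oca"
Concatenate remaining + first: "oca" + "hkfk" = "ocahkfk"

ocahkfk


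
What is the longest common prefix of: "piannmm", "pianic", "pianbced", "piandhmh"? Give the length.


Words: piannmm, pianic, pianbced, piandhmh
  Position 0: all 'p' => match
  Position 1: all 'i' => match
  Position 2: all 'a' => match
  Position 3: all 'n' => match
  Position 4: ('n', 'i', 'b', 'd') => mismatch, stop
LCP = "pian" (length 4)

4


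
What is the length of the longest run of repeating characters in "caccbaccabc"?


Input: "caccbaccabc"
Scanning for longest run:
  Position 1 ('a'): new char, reset run to 1
  Position 2 ('c'): new char, reset run to 1
  Position 3 ('c'): continues run of 'c', length=2
  Position 4 ('b'): new char, reset run to 1
  Position 5 ('a'): new char, reset run to 1
  Position 6 ('c'): new char, reset run to 1
  Position 7 ('c'): continues run of 'c', length=2
  Position 8 ('a'): new char, reset run to 1
  Position 9 ('b'): new char, reset run to 1
  Position 10 ('c'): new char, reset run to 1
Longest run: 'c' with length 2

2


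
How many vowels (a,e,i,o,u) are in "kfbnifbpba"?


Input: kfbnifbpba
Checking each character:
  'k' at position 0: consonant
  'f' at position 1: consonant
  'b' at position 2: consonant
  'n' at position 3: consonant
  'i' at position 4: vowel (running total: 1)
  'f' at position 5: consonant
  'b' at position 6: consonant
  'p' at position 7: consonant
  'b' at position 8: consonant
  'a' at position 9: vowel (running total: 2)
Total vowels: 2

2


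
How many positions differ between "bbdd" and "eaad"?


Comparing "bbdd" and "eaad" position by position:
  Position 0: 'b' vs 'e' => DIFFER
  Position 1: 'b' vs 'a' => DIFFER
  Position 2: 'd' vs 'a' => DIFFER
  Position 3: 'd' vs 'd' => same
Positions that differ: 3

3


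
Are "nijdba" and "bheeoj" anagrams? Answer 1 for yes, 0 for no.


Strings: "nijdba", "bheeoj"
Sorted first:  abdijn
Sorted second: beehjo
Differ at position 0: 'a' vs 'b' => not anagrams

0


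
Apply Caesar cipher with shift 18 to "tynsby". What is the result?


Caesar cipher: shift "tynsby" by 18
  't' (pos 19) + 18 = pos 11 = 'l'
  'y' (pos 24) + 18 = pos 16 = 'q'
  'n' (pos 13) + 18 = pos 5 = 'f'
  's' (pos 18) + 18 = pos 10 = 'k'
  'b' (pos 1) + 18 = pos 19 = 't'
  'y' (pos 24) + 18 = pos 16 = 'q'
Result: lqfktq

lqfktq


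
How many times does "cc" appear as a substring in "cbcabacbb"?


Searching for "cc" in "cbcabacbb"
Scanning each position:
  Position 0: "cb" => no
  Position 1: "bc" => no
  Position 2: "ca" => no
  Position 3: "ab" => no
  Position 4: "ba" => no
  Position 5: "ac" => no
  Position 6: "cb" => no
  Position 7: "bb" => no
Total occurrences: 0

0


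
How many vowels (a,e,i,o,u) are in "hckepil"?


Input: hckepil
Checking each character:
  'h' at position 0: consonant
  'c' at position 1: consonant
  'k' at position 2: consonant
  'e' at position 3: vowel (running total: 1)
  'p' at position 4: consonant
  'i' at position 5: vowel (running total: 2)
  'l' at position 6: consonant
Total vowels: 2

2


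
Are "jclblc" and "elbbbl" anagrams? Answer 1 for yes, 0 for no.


Strings: "jclblc", "elbbbl"
Sorted first:  bccjll
Sorted second: bbbell
Differ at position 1: 'c' vs 'b' => not anagrams

0


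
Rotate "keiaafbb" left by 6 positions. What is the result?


Input: "keiaafbb", rotate left by 6
First 6 characters: "keiaaf"
Remaining characters: "bb"
Concatenate remaining + first: "bb" + "keiaaf" = "bbkeiaaf"

bbkeiaaf


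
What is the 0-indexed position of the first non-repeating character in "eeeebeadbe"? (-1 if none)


Input: eeeebeadbe
Character frequencies:
  'a': 1
  'b': 2
  'd': 1
  'e': 6
Scanning left to right for freq == 1:
  Position 0 ('e'): freq=6, skip
  Position 1 ('e'): freq=6, skip
  Position 2 ('e'): freq=6, skip
  Position 3 ('e'): freq=6, skip
  Position 4 ('b'): freq=2, skip
  Position 5 ('e'): freq=6, skip
  Position 6 ('a'): unique! => answer = 6

6


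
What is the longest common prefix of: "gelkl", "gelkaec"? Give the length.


Words: gelkl, gelkaec
  Position 0: all 'g' => match
  Position 1: all 'e' => match
  Position 2: all 'l' => match
  Position 3: all 'k' => match
  Position 4: ('l', 'a') => mismatch, stop
LCP = "gelk" (length 4)

4


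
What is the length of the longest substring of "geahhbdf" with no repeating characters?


Input: "geahhbdf"
Sliding window (track last position of each char):
  Position 0 ('g'): window [0,0] length 1 -- new best
  Position 1 ('e'): window [0,1] length 2 -- new best
  Position 2 ('a'): window [0,2] length 3 -- new best
  Position 3 ('h'): window [0,3] length 4 -- new best
  Position 4 ('h'): repeat (last at 3), move window start to 4
  Position 4 ('h'): window [4,4] length 1
  Position 5 ('b'): window [4,5] length 2
  Position 6 ('d'): window [4,6] length 3
  Position 7 ('f'): window [4,7] length 4
Longest substring with no repeats: "geah" with length 4

4


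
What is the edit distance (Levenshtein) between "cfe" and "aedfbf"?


Computing edit distance: "cfe" -> "aedfbf"
DP table:
           a    e    d    f    b    f
      0    1    2    3    4    5    6
  c   1    1    2    3    4    5    6
  f   2    2    2    3    3    4    5
  e   3    3    2    3    4    4    5
Edit distance = dp[3][6] = 5

5


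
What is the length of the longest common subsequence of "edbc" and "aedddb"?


LCS of "edbc" and "aedddb"
DP table:
           a    e    d    d    d    b
      0    0    0    0    0    0    0
  e   0    0    1    1    1    1    1
  d   0    0    1    2    2    2    2
  b   0    0    1    2    2    2    3
  c   0    0    1    2    2    2    3
LCS length = dp[4][6] = 3

3


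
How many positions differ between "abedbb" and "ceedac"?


Comparing "abedbb" and "ceedac" position by position:
  Position 0: 'a' vs 'c' => DIFFER
  Position 1: 'b' vs 'e' => DIFFER
  Position 2: 'e' vs 'e' => same
  Position 3: 'd' vs 'd' => same
  Position 4: 'b' vs 'a' => DIFFER
  Position 5: 'b' vs 'c' => DIFFER
Positions that differ: 4

4


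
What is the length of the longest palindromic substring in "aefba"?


Input: "aefba"
Checking substrings for palindromes:
  No multi-char palindromic substrings found
Longest palindromic substring: "a" with length 1

1


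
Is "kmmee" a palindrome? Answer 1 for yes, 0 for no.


Input: kmmee
Reversed: eemmk
  Compare pos 0 ('k') with pos 4 ('e'): MISMATCH
  Compare pos 1 ('m') with pos 3 ('e'): MISMATCH
Result: not a palindrome

0


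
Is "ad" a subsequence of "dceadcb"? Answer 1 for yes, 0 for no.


Check if "ad" is a subsequence of "dceadcb"
Greedy scan:
  Position 0 ('d'): no match needed
  Position 1 ('c'): no match needed
  Position 2 ('e'): no match needed
  Position 3 ('a'): matches sub[0] = 'a'
  Position 4 ('d'): matches sub[1] = 'd'
  Position 5 ('c'): no match needed
  Position 6 ('b'): no match needed
All 2 characters matched => is a subsequence

1


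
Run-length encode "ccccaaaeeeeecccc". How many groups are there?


Input: ccccaaaeeeeecccc
Scanning for consecutive runs:
  Group 1: 'c' x 4 (positions 0-3)
  Group 2: 'a' x 3 (positions 4-6)
  Group 3: 'e' x 5 (positions 7-11)
  Group 4: 'c' x 4 (positions 12-15)
Total groups: 4

4


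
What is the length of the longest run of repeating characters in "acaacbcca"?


Input: "acaacbcca"
Scanning for longest run:
  Position 1 ('c'): new char, reset run to 1
  Position 2 ('a'): new char, reset run to 1
  Position 3 ('a'): continues run of 'a', length=2
  Position 4 ('c'): new char, reset run to 1
  Position 5 ('b'): new char, reset run to 1
  Position 6 ('c'): new char, reset run to 1
  Position 7 ('c'): continues run of 'c', length=2
  Position 8 ('a'): new char, reset run to 1
Longest run: 'a' with length 2

2


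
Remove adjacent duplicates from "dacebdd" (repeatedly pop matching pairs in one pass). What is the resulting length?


Input: dacebdd
Stack-based adjacent duplicate removal:
  Read 'd': push. Stack: d
  Read 'a': push. Stack: da
  Read 'c': push. Stack: dac
  Read 'e': push. Stack: dace
  Read 'b': push. Stack: daceb
  Read 'd': push. Stack: dacebd
  Read 'd': matches stack top 'd' => pop. Stack: daceb
Final stack: "daceb" (length 5)

5


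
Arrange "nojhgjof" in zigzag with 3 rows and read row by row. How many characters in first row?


Zigzag "nojhgjof" into 3 rows:
Placing characters:
  'n' => row 0
  'o' => row 1
  'j' => row 2
  'h' => row 1
  'g' => row 0
  'j' => row 1
  'o' => row 2
  'f' => row 1
Rows:
  Row 0: "ng"
  Row 1: "ohjf"
  Row 2: "jo"
First row length: 2

2


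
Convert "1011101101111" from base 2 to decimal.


Input: "1011101101111" in base 2
Positional expansion:
  Digit '1' (value 1) x 2^12 = 4096
  Digit '0' (value 0) x 2^11 = 0
  Digit '1' (value 1) x 2^10 = 1024
  Digit '1' (value 1) x 2^9 = 512
  Digit '1' (value 1) x 2^8 = 256
  Digit '0' (value 0) x 2^7 = 0
  Digit '1' (value 1) x 2^6 = 64
  Digit '1' (value 1) x 2^5 = 32
  Digit '0' (value 0) x 2^4 = 0
  Digit '1' (value 1) x 2^3 = 8
  Digit '1' (value 1) x 2^2 = 4
  Digit '1' (value 1) x 2^1 = 2
  Digit '1' (value 1) x 2^0 = 1
Sum = 5999

5999


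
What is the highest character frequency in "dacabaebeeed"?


Input: dacabaebeeed
Character counts:
  'a': 3
  'b': 2
  'c': 1
  'd': 2
  'e': 4
Maximum frequency: 4

4


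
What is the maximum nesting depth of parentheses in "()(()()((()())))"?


Input: "()(()()((()())))"
Tracking depth:
  Position 0 '(': depth becomes 1
  Position 1 ')': depth becomes 0
  Position 2 '(': depth becomes 1
  Position 3 '(': depth becomes 2
  Position 4 ')': depth becomes 1
  Position 5 '(': depth becomes 2
  Position 6 ')': depth becomes 1
  Position 7 '(': depth becomes 2
  Position 8 '(': depth becomes 3
  Position 9 '(': depth becomes 4
  Position 10 ')': depth becomes 3
  Position 11 '(': depth becomes 4
  Position 12 ')': depth becomes 3
  Position 13 ')': depth becomes 2
  Position 14 ')': depth becomes 1
  Position 15 ')': depth becomes 0
Maximum depth reached: 4

4


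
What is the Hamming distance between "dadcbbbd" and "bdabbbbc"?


Comparing "dadcbbbd" and "bdabbbbc" position by position:
  Position 0: 'd' vs 'b' => differ
  Position 1: 'a' vs 'd' => differ
  Position 2: 'd' vs 'a' => differ
  Position 3: 'c' vs 'b' => differ
  Position 4: 'b' vs 'b' => same
  Position 5: 'b' vs 'b' => same
  Position 6: 'b' vs 'b' => same
  Position 7: 'd' vs 'c' => differ
Total differences (Hamming distance): 5

5


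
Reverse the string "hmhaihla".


Input: hmhaihla
Reading characters right to left:
  Position 7: 'a'
  Position 6: 'l'
  Position 5: 'h'
  Position 4: 'i'
  Position 3: 'a'
  Position 2: 'h'
  Position 1: 'm'
  Position 0: 'h'
Reversed: alhiahmh

alhiahmh


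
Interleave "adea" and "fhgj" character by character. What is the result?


Interleaving "adea" and "fhgj":
  Position 0: 'a' from first, 'f' from second => "af"
  Position 1: 'd' from first, 'h' from second => "dh"
  Position 2: 'e' from first, 'g' from second => "eg"
  Position 3: 'a' from first, 'j' from second => "aj"
Result: afdhegaj

afdhegaj


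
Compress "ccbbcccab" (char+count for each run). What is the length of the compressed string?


Input: ccbbcccab
Runs:
  'c' x 2 => "c2"
  'b' x 2 => "b2"
  'c' x 3 => "c3"
  'a' x 1 => "a1"
  'b' x 1 => "b1"
Compressed: "c2b2c3a1b1"
Compressed length: 10

10


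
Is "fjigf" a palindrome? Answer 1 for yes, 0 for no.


Input: fjigf
Reversed: fgijf
  Compare pos 0 ('f') with pos 4 ('f'): match
  Compare pos 1 ('j') with pos 3 ('g'): MISMATCH
Result: not a palindrome

0


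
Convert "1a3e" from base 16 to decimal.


Input: "1a3e" in base 16
Positional expansion:
  Digit '1' (value 1) x 16^3 = 4096
  Digit 'a' (value 10) x 16^2 = 2560
  Digit '3' (value 3) x 16^1 = 48
  Digit 'e' (value 14) x 16^0 = 14
Sum = 6718

6718


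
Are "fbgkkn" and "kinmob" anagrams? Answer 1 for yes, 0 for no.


Strings: "fbgkkn", "kinmob"
Sorted first:  bfgkkn
Sorted second: bikmno
Differ at position 1: 'f' vs 'i' => not anagrams

0


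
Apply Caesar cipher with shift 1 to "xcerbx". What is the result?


Caesar cipher: shift "xcerbx" by 1
  'x' (pos 23) + 1 = pos 24 = 'y'
  'c' (pos 2) + 1 = pos 3 = 'd'
  'e' (pos 4) + 1 = pos 5 = 'f'
  'r' (pos 17) + 1 = pos 18 = 's'
  'b' (pos 1) + 1 = pos 2 = 'c'
  'x' (pos 23) + 1 = pos 24 = 'y'
Result: ydfscy

ydfscy


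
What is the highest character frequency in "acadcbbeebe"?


Input: acadcbbeebe
Character counts:
  'a': 2
  'b': 3
  'c': 2
  'd': 1
  'e': 3
Maximum frequency: 3

3


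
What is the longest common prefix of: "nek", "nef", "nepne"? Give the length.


Words: nek, nef, nepne
  Position 0: all 'n' => match
  Position 1: all 'e' => match
  Position 2: ('k', 'f', 'p') => mismatch, stop
LCP = "ne" (length 2)

2


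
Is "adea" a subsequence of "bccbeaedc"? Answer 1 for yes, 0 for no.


Check if "adea" is a subsequence of "bccbeaedc"
Greedy scan:
  Position 0 ('b'): no match needed
  Position 1 ('c'): no match needed
  Position 2 ('c'): no match needed
  Position 3 ('b'): no match needed
  Position 4 ('e'): no match needed
  Position 5 ('a'): matches sub[0] = 'a'
  Position 6 ('e'): no match needed
  Position 7 ('d'): matches sub[1] = 'd'
  Position 8 ('c'): no match needed
Only matched 2/4 characters => not a subsequence

0


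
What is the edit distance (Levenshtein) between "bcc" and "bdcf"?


Computing edit distance: "bcc" -> "bdcf"
DP table:
           b    d    c    f
      0    1    2    3    4
  b   1    0    1    2    3
  c   2    1    1    1    2
  c   3    2    2    1    2
Edit distance = dp[3][4] = 2

2


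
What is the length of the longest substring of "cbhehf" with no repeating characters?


Input: "cbhehf"
Sliding window (track last position of each char):
  Position 0 ('c'): window [0,0] length 1 -- new best
  Position 1 ('b'): window [0,1] length 2 -- new best
  Position 2 ('h'): window [0,2] length 3 -- new best
  Position 3 ('e'): window [0,3] length 4 -- new best
  Position 4 ('h'): repeat (last at 2), move window start to 3
  Position 4 ('h'): window [3,4] length 2
  Position 5 ('f'): window [3,5] length 3
Longest substring with no repeats: "cbhe" with length 4

4


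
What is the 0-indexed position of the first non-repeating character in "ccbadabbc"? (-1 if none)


Input: ccbadabbc
Character frequencies:
  'a': 2
  'b': 3
  'c': 3
  'd': 1
Scanning left to right for freq == 1:
  Position 0 ('c'): freq=3, skip
  Position 1 ('c'): freq=3, skip
  Position 2 ('b'): freq=3, skip
  Position 3 ('a'): freq=2, skip
  Position 4 ('d'): unique! => answer = 4

4


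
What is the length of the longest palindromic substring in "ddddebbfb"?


Input: "ddddebbfb"
Checking substrings for palindromes:
  [0:4] "dddd" (len 4) => palindrome
  [0:3] "ddd" (len 3) => palindrome
  [1:4] "ddd" (len 3) => palindrome
  [6:9] "bfb" (len 3) => palindrome
  [0:2] "dd" (len 2) => palindrome
  [1:3] "dd" (len 2) => palindrome
Longest palindromic substring: "dddd" with length 4

4


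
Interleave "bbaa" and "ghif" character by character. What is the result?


Interleaving "bbaa" and "ghif":
  Position 0: 'b' from first, 'g' from second => "bg"
  Position 1: 'b' from first, 'h' from second => "bh"
  Position 2: 'a' from first, 'i' from second => "ai"
  Position 3: 'a' from first, 'f' from second => "af"
Result: bgbhaiaf

bgbhaiaf


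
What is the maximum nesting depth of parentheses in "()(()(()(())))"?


Input: "()(()(()(())))"
Tracking depth:
  Position 0 '(': depth becomes 1
  Position 1 ')': depth becomes 0
  Position 2 '(': depth becomes 1
  Position 3 '(': depth becomes 2
  Position 4 ')': depth becomes 1
  Position 5 '(': depth becomes 2
  Position 6 '(': depth becomes 3
  Position 7 ')': depth becomes 2
  Position 8 '(': depth becomes 3
  Position 9 '(': depth becomes 4
  Position 10 ')': depth becomes 3
  Position 11 ')': depth becomes 2
  Position 12 ')': depth becomes 1
  Position 13 ')': depth becomes 0
Maximum depth reached: 4

4


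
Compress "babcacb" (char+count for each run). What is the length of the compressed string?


Input: babcacb
Runs:
  'b' x 1 => "b1"
  'a' x 1 => "a1"
  'b' x 1 => "b1"
  'c' x 1 => "c1"
  'a' x 1 => "a1"
  'c' x 1 => "c1"
  'b' x 1 => "b1"
Compressed: "b1a1b1c1a1c1b1"
Compressed length: 14

14


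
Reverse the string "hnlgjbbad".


Input: hnlgjbbad
Reading characters right to left:
  Position 8: 'd'
  Position 7: 'a'
  Position 6: 'b'
  Position 5: 'b'
  Position 4: 'j'
  Position 3: 'g'
  Position 2: 'l'
  Position 1: 'n'
  Position 0: 'h'
Reversed: dabbjglnh

dabbjglnh


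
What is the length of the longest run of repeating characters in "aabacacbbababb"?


Input: "aabacacbbababb"
Scanning for longest run:
  Position 1 ('a'): continues run of 'a', length=2
  Position 2 ('b'): new char, reset run to 1
  Position 3 ('a'): new char, reset run to 1
  Position 4 ('c'): new char, reset run to 1
  Position 5 ('a'): new char, reset run to 1
  Position 6 ('c'): new char, reset run to 1
  Position 7 ('b'): new char, reset run to 1
  Position 8 ('b'): continues run of 'b', length=2
  Position 9 ('a'): new char, reset run to 1
  Position 10 ('b'): new char, reset run to 1
  Position 11 ('a'): new char, reset run to 1
  Position 12 ('b'): new char, reset run to 1
  Position 13 ('b'): continues run of 'b', length=2
Longest run: 'a' with length 2

2


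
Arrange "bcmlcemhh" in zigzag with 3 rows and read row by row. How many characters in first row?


Zigzag "bcmlcemhh" into 3 rows:
Placing characters:
  'b' => row 0
  'c' => row 1
  'm' => row 2
  'l' => row 1
  'c' => row 0
  'e' => row 1
  'm' => row 2
  'h' => row 1
  'h' => row 0
Rows:
  Row 0: "bch"
  Row 1: "cleh"
  Row 2: "mm"
First row length: 3

3


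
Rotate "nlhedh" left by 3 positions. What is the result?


Input: "nlhedh", rotate left by 3
First 3 characters: "nlh"
Remaining characters: "edh"
Concatenate remaining + first: "edh" + "nlh" = "edhnlh"

edhnlh


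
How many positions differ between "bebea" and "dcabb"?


Comparing "bebea" and "dcabb" position by position:
  Position 0: 'b' vs 'd' => DIFFER
  Position 1: 'e' vs 'c' => DIFFER
  Position 2: 'b' vs 'a' => DIFFER
  Position 3: 'e' vs 'b' => DIFFER
  Position 4: 'a' vs 'b' => DIFFER
Positions that differ: 5

5
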